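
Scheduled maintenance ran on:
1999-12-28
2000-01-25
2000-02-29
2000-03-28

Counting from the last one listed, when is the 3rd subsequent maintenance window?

All Tuesdays; the gaps (28, 35, 28) vary with month length.
This is the last Tuesday of each month.
April 2000 ends with Tuesday 2000-04-25.
May 2000 ends with Tuesday 2000-05-30.
Last Tuesday of June 2000: 2000-06-27.

2000-06-27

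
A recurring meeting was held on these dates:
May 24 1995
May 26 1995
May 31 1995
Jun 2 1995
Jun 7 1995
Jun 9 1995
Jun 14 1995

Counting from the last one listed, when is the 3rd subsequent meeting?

Every event lands on a Wednesday or Friday (gaps cycle 2, 5, 2, 5, 2, 5).
So the schedule is: every Wednesday and Friday.
Next Friday: Jun 16 1995.
The following Wednesday is Jun 21 1995.
The following Friday is Jun 23 1995.

Jun 23 1995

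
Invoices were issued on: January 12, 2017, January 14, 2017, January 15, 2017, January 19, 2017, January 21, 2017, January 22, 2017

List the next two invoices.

Gaps: 2, 1, 4, 2, 1 days — not constant, but cyclic with period 3.
The events fall on every Thursday, Saturday and Sunday.
The following Thursday is January 26, 2017.
Next Saturday: January 28, 2017.

January 26, 2017; January 28, 2017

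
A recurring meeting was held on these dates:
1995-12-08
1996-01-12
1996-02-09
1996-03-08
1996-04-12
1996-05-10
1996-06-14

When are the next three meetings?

All dates are Fridays, 35, 28, 28, 35, 28, 35 days apart.
Specifically, the 2nd Friday of each month.
2nd Friday of July 1996: 1996-07-12.
August 1996 — 2nd Friday is 1996-08-09.
2nd Friday of September 1996: 1996-09-13.

1996-07-12, 1996-08-09, 1996-09-13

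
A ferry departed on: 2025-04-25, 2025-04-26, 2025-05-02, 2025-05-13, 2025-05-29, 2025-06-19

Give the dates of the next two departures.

Gaps: 1, 6, 11, 16, 21 days — each gap is 5 larger than the previous one.
Next gap: 26 days. 2025-06-19 + 26 days = 2025-07-15.
Next gap: 31 days. 2025-07-15 + 31 days = 2025-08-15.

2025-07-15, 2025-08-15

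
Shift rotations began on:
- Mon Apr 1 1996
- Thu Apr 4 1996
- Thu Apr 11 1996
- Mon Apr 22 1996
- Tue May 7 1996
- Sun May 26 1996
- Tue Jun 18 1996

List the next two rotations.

Mon Jul 15 1996, Thu Aug 15 1996

Gaps: 3, 7, 11, 15, 19, 23 days — each gap is 4 larger than the previous one.
Next gap: 27 days. Tue Jun 18 1996 + 27 days = Mon Jul 15 1996.
Next gap: 31 days. Mon Jul 15 1996 + 31 days = Thu Aug 15 1996.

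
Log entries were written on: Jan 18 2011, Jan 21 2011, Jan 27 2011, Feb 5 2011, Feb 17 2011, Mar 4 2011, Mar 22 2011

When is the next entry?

Gaps: 3, 6, 9, 12, 15, 18 days — each gap is 3 larger than the previous one.
Next gap: 21 days. Mar 22 2011 + 21 days = Apr 12 2011.

Apr 12 2011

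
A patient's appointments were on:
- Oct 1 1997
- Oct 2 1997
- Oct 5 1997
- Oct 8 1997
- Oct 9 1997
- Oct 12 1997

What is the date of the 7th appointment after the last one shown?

Oct 29 1997

The gap pattern 1, 3, 3, 1, 3 repeats every 3 events.
These are the Wednesdays, Thursdays and Sundays of each week.
The following Wednesday is Oct 15 1997.
The following Thursday is Oct 16 1997.
Next Sunday: Oct 19 1997.
Next Wednesday: Oct 22 1997.
Next Thursday: Oct 23 1997.
The following Sunday is Oct 26 1997.
The following Wednesday is Oct 29 1997.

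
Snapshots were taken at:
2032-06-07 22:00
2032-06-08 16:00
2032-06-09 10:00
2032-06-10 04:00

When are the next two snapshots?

2032-06-10 22:00, 2032-06-11 16:00

The interval is a steady 18 hours (18, 18, 18).
2032-06-10 04:00 + 18 h = 2032-06-10 22:00.
2032-06-10 22:00 + 18 h = 2032-06-11 16:00.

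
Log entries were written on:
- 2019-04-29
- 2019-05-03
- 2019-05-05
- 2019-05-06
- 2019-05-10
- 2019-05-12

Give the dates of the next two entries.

2019-05-13, 2019-05-17

Gaps: 4, 2, 1, 4, 2 days — not constant, but cyclic with period 3.
The events fall on every Monday, Friday and Sunday.
Next Monday: 2019-05-13.
Next Friday: 2019-05-17.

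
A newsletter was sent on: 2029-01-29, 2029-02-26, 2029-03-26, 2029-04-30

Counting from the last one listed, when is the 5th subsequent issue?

2029-09-24

These are Mondays with 28, 28, 35-day gaps.
Each is the final Monday of its month — 2029-01-29 is past the 28th, so '4th Monday' doesn't fit.
May 2029 ends with Monday 2029-05-28.
June 2029 ends with Monday 2029-06-25.
Last Monday of July 2029: 2029-07-30.
Last Monday of August 2029: 2029-08-27.
September 2029 ends with Monday 2029-09-24.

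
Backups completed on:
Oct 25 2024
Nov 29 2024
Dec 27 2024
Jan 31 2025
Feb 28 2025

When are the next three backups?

These are Fridays with 35, 28, 35, 28-day gaps.
Each is the final Friday of its month — Nov 29 2024 is past the 28th, so '4th Friday' doesn't fit.
March 2025 ends with Friday Mar 28 2025.
April 2025 ends with Friday Apr 25 2025.
May 2025 ends with Friday May 30 2025.

Mar 28 2025, Apr 25 2025, May 30 2025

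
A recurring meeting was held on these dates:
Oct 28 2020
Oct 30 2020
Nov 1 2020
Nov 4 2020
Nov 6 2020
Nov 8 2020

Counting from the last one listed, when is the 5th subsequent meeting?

Gaps: 2, 2, 3, 2, 2 days — not constant, but cyclic with period 3.
The events fall on every Wednesday, Friday and Sunday.
Next Wednesday: Nov 11 2020.
The following Friday is Nov 13 2020.
The following Sunday is Nov 15 2020.
Next Wednesday: Nov 18 2020.
The following Friday is Nov 20 2020.

Nov 20 2020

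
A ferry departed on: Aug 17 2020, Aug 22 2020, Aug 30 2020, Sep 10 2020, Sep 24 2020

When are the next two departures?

Oct 11 2020, Oct 31 2020

Gaps: 5, 8, 11, 14 days — each gap is 3 larger than the previous one.
Next gap: 17 days. Sep 24 2020 + 17 days = Oct 11 2020.
Next gap: 20 days. Oct 11 2020 + 20 days = Oct 31 2020.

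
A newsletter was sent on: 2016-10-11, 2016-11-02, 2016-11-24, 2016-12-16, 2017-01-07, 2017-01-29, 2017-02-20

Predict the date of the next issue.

2017-03-14

Every event comes 22 days after the last (22, 22, 22, 22, 22, 22).
2017-02-20 + 22 days = 2017-03-14.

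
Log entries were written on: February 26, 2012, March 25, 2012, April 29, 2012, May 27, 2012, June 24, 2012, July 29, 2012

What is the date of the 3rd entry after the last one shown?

October 28, 2012

These are Sundays with 28, 35, 28, 28, 35-day gaps.
Each is the final Sunday of its month — April 29, 2012 is past the 28th, so '4th Sunday' doesn't fit.
Last Sunday of August 2012: August 26, 2012.
Last Sunday of September 2012: September 30, 2012.
October 2012 ends with Sunday October 28, 2012.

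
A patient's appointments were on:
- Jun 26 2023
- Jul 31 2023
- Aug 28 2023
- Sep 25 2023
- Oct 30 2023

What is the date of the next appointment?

Nov 27 2023

All Mondays; the gaps (35, 28, 28, 35) vary with month length.
This is the last Monday of each month.
November 2023 ends with Monday Nov 27 2023.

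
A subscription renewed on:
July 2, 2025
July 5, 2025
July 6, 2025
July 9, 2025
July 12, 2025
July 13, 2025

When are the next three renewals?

The gap pattern 3, 1, 3, 3, 1 repeats every 3 events.
These are the Wednesdays, Saturdays and Sundays of each week.
The following Wednesday is July 16, 2025.
The following Saturday is July 19, 2025.
Next Sunday: July 20, 2025.

July 16, 2025; July 19, 2025; July 20, 2025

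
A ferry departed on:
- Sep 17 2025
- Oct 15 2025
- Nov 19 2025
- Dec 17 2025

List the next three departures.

Jan 21 2026, Feb 18 2026, Mar 18 2026

These are Wednesdays at 28- or 35-day spacing (28, 35, 28).
The pattern: 3rd Wednesday of the month.
3rd Wednesday of January 2026: Jan 21 2026.
February 2026 — 3rd Wednesday is Feb 18 2026.
March 2026 — 3rd Wednesday is Mar 18 2026.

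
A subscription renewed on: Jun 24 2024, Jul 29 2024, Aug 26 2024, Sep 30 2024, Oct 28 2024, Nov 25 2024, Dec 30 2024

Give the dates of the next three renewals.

Jan 27 2025, Feb 24 2025, Mar 31 2025

Every date is a Monday; gaps 35, 28, 35, 28, 28, 35 days.
Each is the last Monday of its month (at least one falls on the 29th or later, ruling out '4th Monday').
January 2025 ends with Monday Jan 27 2025.
Last Monday of February 2025: Feb 24 2025.
March 2025 ends with Monday Mar 31 2025.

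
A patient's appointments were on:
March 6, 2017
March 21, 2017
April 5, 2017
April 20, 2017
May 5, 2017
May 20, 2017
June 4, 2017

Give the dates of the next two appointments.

June 19, 2017; July 4, 2017

Gaps between consecutive events: 15, 15, 15, 15, 15, 15 days — a constant 15-day interval.
June 4, 2017 + 15 days = June 19, 2017.
June 19, 2017 + 15 days = July 4, 2017.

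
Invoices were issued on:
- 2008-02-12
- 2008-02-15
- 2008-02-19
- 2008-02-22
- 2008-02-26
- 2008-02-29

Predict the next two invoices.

2008-03-04, 2008-03-07

Every event lands on a Tuesday or Friday (gaps cycle 3, 4, 3, 4, 3).
So the schedule is: every Tuesday and Friday.
Next Tuesday: 2008-03-04.
The following Friday is 2008-03-07.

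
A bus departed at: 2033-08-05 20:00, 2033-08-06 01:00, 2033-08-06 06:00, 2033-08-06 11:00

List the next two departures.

2033-08-06 16:00, 2033-08-06 21:00

The interval is a steady 5 hours (5, 5, 5).
2033-08-06 11:00 + 5 h = 2033-08-06 16:00.
2033-08-06 16:00 + 5 h = 2033-08-06 21:00.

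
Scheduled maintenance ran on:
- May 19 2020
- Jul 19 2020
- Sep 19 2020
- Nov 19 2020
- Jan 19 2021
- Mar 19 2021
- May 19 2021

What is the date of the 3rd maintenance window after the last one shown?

Nov 19 2021

Each date is the 19th; the gaps (61, 62, 61, 61, 59, 61) track the month lengths.
The rule is the 19th of every 2 months.
Next: July 2021 → Jul 19 2021.
September 2021: Sep 19 2021.
November 2021: Nov 19 2021.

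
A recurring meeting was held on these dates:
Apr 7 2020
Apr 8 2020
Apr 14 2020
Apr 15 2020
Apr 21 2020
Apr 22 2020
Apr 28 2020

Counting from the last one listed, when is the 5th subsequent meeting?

Gaps: 1, 6, 1, 6, 1, 6 days — not constant, but cyclic with period 2.
The events fall on every Tuesday and Wednesday.
Next Wednesday: Apr 29 2020.
Next Tuesday: May 5 2020.
Next Wednesday: May 6 2020.
The following Tuesday is May 12 2020.
Next Wednesday: May 13 2020.

May 13 2020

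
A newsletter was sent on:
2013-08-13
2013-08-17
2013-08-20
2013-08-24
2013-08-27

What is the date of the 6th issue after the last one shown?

2013-09-17

Every event lands on a Tuesday or Saturday (gaps cycle 4, 3, 4, 3).
So the schedule is: every Tuesday and Saturday.
Next Saturday: 2013-08-31.
Next Tuesday: 2013-09-03.
Next Saturday: 2013-09-07.
Next Tuesday: 2013-09-10.
Next Saturday: 2013-09-14.
The following Tuesday is 2013-09-17.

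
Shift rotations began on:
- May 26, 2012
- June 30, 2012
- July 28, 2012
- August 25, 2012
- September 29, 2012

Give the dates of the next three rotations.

Every date is a Saturday; gaps 35, 28, 28, 35 days.
Each is the last Saturday of its month (at least one falls on the 29th or later, ruling out '4th Saturday').
October 2012 ends with Saturday October 27, 2012.
Last Saturday of November 2012: November 24, 2012.
December 2012 ends with Saturday December 29, 2012.

October 27, 2012; November 24, 2012; December 29, 2012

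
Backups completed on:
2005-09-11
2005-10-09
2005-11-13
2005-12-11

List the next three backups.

2006-01-08, 2006-02-12, 2006-03-12

All dates are Sundays, 28, 35, 28 days apart.
Specifically, the 2nd Sunday of each month.
January 2006 — 2nd Sunday is 2006-01-08.
2nd Sunday of February 2006: 2006-02-12.
2nd Sunday of March 2006: 2006-03-12.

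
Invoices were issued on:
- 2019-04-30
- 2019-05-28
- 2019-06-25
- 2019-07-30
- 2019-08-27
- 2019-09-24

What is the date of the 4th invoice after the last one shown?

These are Tuesdays with 28, 28, 35, 28, 28-day gaps.
Each is the final Tuesday of its month — 2019-04-30 is past the 28th, so '4th Tuesday' doesn't fit.
October 2019 ends with Tuesday 2019-10-29.
Last Tuesday of November 2019: 2019-11-26.
Last Tuesday of December 2019: 2019-12-31.
Last Tuesday of January 2020: 2020-01-28.

2020-01-28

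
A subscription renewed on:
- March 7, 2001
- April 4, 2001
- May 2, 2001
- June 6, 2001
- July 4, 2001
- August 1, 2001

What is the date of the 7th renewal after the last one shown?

All dates are Wednesdays, 28, 28, 35, 28, 28 days apart.
Specifically, the 1st Wednesday of each month.
September 2001 — 1st Wednesday is September 5, 2001.
October 2001 — 1st Wednesday is October 3, 2001.
1st Wednesday of November 2001: November 7, 2001.
December 2001 — 1st Wednesday is December 5, 2001.
January 2002 — 1st Wednesday is January 2, 2002.
1st Wednesday of February 2002: February 6, 2002.
March 2002 — 1st Wednesday is March 6, 2002.

March 6, 2002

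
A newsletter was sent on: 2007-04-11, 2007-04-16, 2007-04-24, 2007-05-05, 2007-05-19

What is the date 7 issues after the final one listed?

2007-11-17

Intervals are 5, 8, 11, 14 days — an arithmetic progression with common difference 3.
Next gap: 17 days. 2007-05-19 + 17 days = 2007-06-05.
Next gap: 20 days. 2007-06-05 + 20 days = 2007-06-25.
Next gap: 23 days. 2007-06-25 + 23 days = 2007-07-18.
Next gap: 26 days. 2007-07-18 + 26 days = 2007-08-13.
Next gap: 29 days. 2007-08-13 + 29 days = 2007-09-11.
Next gap: 32 days. 2007-09-11 + 32 days = 2007-10-13.
Next gap: 35 days. 2007-10-13 + 35 days = 2007-11-17.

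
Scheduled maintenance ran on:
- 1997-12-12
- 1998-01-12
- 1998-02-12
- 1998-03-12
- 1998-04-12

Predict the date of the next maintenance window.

1998-05-12

The day-of-month is always 12 (31, 31, 28, 31 days between events).
So this recurs on the 12th of each month.
May 1998: 1998-05-12.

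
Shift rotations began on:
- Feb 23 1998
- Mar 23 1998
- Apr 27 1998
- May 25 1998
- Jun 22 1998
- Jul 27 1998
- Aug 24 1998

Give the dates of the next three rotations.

Sep 28 1998, Oct 26 1998, Nov 23 1998

Gaps: 28, 35, 28, 28, 35, 28 days — a mix of 28 and 35. Every date is a Monday.
Each is the 4th Monday of its month.
September 1998 — 4th Monday is Sep 28 1998.
4th Monday of October 1998: Oct 26 1998.
4th Monday of November 1998: Nov 23 1998.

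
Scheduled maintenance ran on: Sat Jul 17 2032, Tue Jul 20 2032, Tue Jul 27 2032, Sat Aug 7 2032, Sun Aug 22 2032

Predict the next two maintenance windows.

The spacing grows by 4 each time: 3, 7, 11, 15 days.
Next gap: 19 days. Sun Aug 22 2032 + 19 days = Fri Sep 10 2032.
Next gap: 23 days. Fri Sep 10 2032 + 23 days = Sun Oct 3 2032.

Fri Sep 10 2032, Sun Oct 3 2032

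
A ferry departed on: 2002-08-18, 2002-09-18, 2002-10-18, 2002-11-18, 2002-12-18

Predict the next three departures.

The day-of-month is always 18 (31, 30, 31, 30 days between events).
So this recurs on the 18th of each month.
Next: January 2003 → 2003-01-18.
February 2003: 2003-02-18.
Next: March 2003 → 2003-03-18.

2003-01-18, 2003-02-18, 2003-03-18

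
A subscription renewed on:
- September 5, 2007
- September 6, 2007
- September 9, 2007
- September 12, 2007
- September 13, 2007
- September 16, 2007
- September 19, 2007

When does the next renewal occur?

September 20, 2007

The gap pattern 1, 3, 3, 1, 3, 3 repeats every 3 events.
These are the Wednesdays, Thursdays and Sundays of each week.
The following Thursday is September 20, 2007.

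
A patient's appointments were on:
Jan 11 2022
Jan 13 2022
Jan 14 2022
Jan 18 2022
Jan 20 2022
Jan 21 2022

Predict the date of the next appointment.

The gap pattern 2, 1, 4, 2, 1 repeats every 3 events.
These are the Tuesdays, Thursdays and Fridays of each week.
Next Tuesday: Jan 25 2022.

Jan 25 2022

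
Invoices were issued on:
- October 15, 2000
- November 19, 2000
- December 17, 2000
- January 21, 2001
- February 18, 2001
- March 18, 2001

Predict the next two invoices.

April 15, 2001; May 20, 2001

These are Sundays at 28- or 35-day spacing (35, 28, 35, 28, 28).
The pattern: 3rd Sunday of the month.
3rd Sunday of April 2001: April 15, 2001.
3rd Sunday of May 2001: May 20, 2001.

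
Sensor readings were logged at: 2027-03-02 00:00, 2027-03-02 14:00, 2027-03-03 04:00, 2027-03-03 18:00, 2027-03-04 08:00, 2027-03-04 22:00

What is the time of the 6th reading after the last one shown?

2027-03-08 10:00

Spacing: 14, 14, 14, 14, 14 h — constant 14 h.
2027-03-04 22:00 + 14 h = 2027-03-05 12:00.
2027-03-05 12:00 + 14 h = 2027-03-06 02:00.
2027-03-06 02:00 + 14 h = 2027-03-06 16:00.
2027-03-06 16:00 + 14 h = 2027-03-07 06:00.
2027-03-07 06:00 + 14 h = 2027-03-07 20:00.
2027-03-07 20:00 + 14 h = 2027-03-08 10:00.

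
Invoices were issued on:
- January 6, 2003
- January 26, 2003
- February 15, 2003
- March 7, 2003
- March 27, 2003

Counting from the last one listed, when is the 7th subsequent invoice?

August 14, 2003

The spacing is 20, 20, 20, 20 days — always 20 days.
March 27, 2003 + 20 days = April 16, 2003.
April 16, 2003 + 20 days = May 6, 2003.
May 6, 2003 + 20 days = May 26, 2003.
May 26, 2003 + 20 days = June 15, 2003.
June 15, 2003 + 20 days = July 5, 2003.
July 5, 2003 + 20 days = July 25, 2003.
July 25, 2003 + 20 days = August 14, 2003.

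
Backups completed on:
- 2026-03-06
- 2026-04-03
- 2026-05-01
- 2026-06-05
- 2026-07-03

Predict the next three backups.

All dates are Fridays, 28, 28, 35, 28 days apart.
Specifically, the 1st Friday of each month.
August 2026 — 1st Friday is 2026-08-07.
1st Friday of September 2026: 2026-09-04.
1st Friday of October 2026: 2026-10-02.

2026-08-07, 2026-09-04, 2026-10-02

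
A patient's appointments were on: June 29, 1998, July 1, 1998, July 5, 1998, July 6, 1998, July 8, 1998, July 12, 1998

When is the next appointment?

July 13, 1998

Every event lands on a Monday or Wednesday or Sunday (gaps cycle 2, 4, 1, 2, 4).
So the schedule is: every Monday, Wednesday and Sunday.
Next Monday: July 13, 1998.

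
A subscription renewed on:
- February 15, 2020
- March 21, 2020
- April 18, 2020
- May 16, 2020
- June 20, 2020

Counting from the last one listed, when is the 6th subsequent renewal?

Gaps: 35, 28, 28, 35 days — a mix of 28 and 35. Every date is a Saturday.
Each is the 3rd Saturday of its month.
July 2020 — 3rd Saturday is July 18, 2020.
August 2020 — 3rd Saturday is August 15, 2020.
September 2020 — 3rd Saturday is September 19, 2020.
3rd Saturday of October 2020: October 17, 2020.
November 2020 — 3rd Saturday is November 21, 2020.
December 2020 — 3rd Saturday is December 19, 2020.

December 19, 2020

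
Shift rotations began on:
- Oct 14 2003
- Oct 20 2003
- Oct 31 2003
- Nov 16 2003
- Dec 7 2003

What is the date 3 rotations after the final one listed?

Mar 9 2004

The spacing grows by 5 each time: 6, 11, 16, 21 days.
Next gap: 26 days. Dec 7 2003 + 26 days = Jan 2 2004.
Next gap: 31 days. Jan 2 2004 + 31 days = Feb 2 2004.
Next gap: 36 days. Feb 2 2004 + 36 days = Mar 9 2004.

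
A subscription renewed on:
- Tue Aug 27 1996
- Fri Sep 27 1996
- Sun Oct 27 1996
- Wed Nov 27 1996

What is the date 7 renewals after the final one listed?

Fri Jun 27 1997

Each date is the 27th; the gaps (31, 30, 31) track the month lengths.
The rule is the 27th of each month.
December 1996: Fri Dec 27 1996.
Next: January 1997 → Mon Jan 27 1997.
February 1997: Thu Feb 27 1997.
March 1997: Thu Mar 27 1997.
April 1997: Sun Apr 27 1997.
Next: May 1997 → Tue May 27 1997.
Next: June 1997 → Fri Jun 27 1997.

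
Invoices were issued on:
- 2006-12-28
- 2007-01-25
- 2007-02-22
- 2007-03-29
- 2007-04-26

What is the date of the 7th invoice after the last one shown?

2007-11-29

These are Thursdays with 28, 28, 35, 28-day gaps.
Each is the final Thursday of its month — 2007-03-29 is past the 28th, so '4th Thursday' doesn't fit.
Last Thursday of May 2007: 2007-05-31.
Last Thursday of June 2007: 2007-06-28.
Last Thursday of July 2007: 2007-07-26.
Last Thursday of August 2007: 2007-08-30.
Last Thursday of September 2007: 2007-09-27.
Last Thursday of October 2007: 2007-10-25.
November 2007 ends with Thursday 2007-11-29.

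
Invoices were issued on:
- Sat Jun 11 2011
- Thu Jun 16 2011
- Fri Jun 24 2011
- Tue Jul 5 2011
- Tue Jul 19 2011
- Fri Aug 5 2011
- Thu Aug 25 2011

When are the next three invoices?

The spacing grows by 3 each time: 5, 8, 11, 14, 17, 20 days.
Next gap: 23 days. Thu Aug 25 2011 + 23 days = Sat Sep 17 2011.
Next gap: 26 days. Sat Sep 17 2011 + 26 days = Thu Oct 13 2011.
Next gap: 29 days. Thu Oct 13 2011 + 29 days = Fri Nov 11 2011.

Sat Sep 17 2011, Thu Oct 13 2011, Fri Nov 11 2011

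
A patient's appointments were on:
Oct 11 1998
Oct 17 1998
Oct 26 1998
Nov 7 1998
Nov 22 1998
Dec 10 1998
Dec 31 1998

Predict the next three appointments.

Intervals are 6, 9, 12, 15, 18, 21 days — an arithmetic progression with common difference 3.
Next gap: 24 days. Dec 31 1998 + 24 days = Jan 24 1999.
Next gap: 27 days. Jan 24 1999 + 27 days = Feb 20 1999.
Next gap: 30 days. Feb 20 1999 + 30 days = Mar 22 1999.

Jan 24 1999, Feb 20 1999, Mar 22 1999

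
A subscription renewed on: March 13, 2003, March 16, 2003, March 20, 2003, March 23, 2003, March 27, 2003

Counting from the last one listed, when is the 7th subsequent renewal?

April 20, 2003

The gap pattern 3, 4, 3, 4 repeats every 2 events.
These are the Thursdays and Sundays of each week.
Next Sunday: March 30, 2003.
Next Thursday: April 3, 2003.
The following Sunday is April 6, 2003.
Next Thursday: April 10, 2003.
Next Sunday: April 13, 2003.
The following Thursday is April 17, 2003.
The following Sunday is April 20, 2003.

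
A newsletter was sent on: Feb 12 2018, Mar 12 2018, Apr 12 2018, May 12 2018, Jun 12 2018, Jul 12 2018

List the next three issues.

The day-of-month is always 12 (28, 31, 30, 31, 30 days between events).
So this recurs on the 12th of each month.
Next: August 2018 → Aug 12 2018.
Next: September 2018 → Sep 12 2018.
Next: October 2018 → Oct 12 2018.

Aug 12 2018, Sep 12 2018, Oct 12 2018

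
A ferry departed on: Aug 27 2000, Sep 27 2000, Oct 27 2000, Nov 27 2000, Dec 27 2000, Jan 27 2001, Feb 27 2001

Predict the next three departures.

Mar 27 2001, Apr 27 2001, May 27 2001

The day-of-month is always 27 (31, 30, 31, 30, 31, 31 days between events).
So this recurs on the 27th of each month.
March 2001: Mar 27 2001.
Next: April 2001 → Apr 27 2001.
Next: May 2001 → May 27 2001.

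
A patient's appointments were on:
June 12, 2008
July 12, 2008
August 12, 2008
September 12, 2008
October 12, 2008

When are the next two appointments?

November 12, 2008; December 12, 2008

The day-of-month is always 12 (30, 31, 31, 30 days between events).
So this recurs on the 12th of each month.
Next: November 2008 → November 12, 2008.
Next: December 2008 → December 12, 2008.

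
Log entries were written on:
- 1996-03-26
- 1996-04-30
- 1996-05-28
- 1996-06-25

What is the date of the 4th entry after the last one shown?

1996-10-29

These are Tuesdays with 35, 28, 28-day gaps.
Each is the final Tuesday of its month — 1996-04-30 is past the 28th, so '4th Tuesday' doesn't fit.
July 1996 ends with Tuesday 1996-07-30.
August 1996 ends with Tuesday 1996-08-27.
September 1996 ends with Tuesday 1996-09-24.
October 1996 ends with Tuesday 1996-10-29.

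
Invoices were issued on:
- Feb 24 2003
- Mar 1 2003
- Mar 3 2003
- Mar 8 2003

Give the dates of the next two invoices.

Mar 10 2003, Mar 15 2003

The gap pattern 5, 2, 5 repeats every 2 events.
These are the Mondays and Saturdays of each week.
Next Monday: Mar 10 2003.
Next Saturday: Mar 15 2003.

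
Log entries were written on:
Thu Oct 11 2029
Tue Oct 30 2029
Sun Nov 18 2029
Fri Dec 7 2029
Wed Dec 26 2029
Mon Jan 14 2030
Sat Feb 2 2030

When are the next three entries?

Every event comes 19 days after the last (19, 19, 19, 19, 19, 19).
Sat Feb 2 2030 + 19 days = Thu Feb 21 2030.
Thu Feb 21 2030 + 19 days = Tue Mar 12 2030.
Tue Mar 12 2030 + 19 days = Sun Mar 31 2030.

Thu Feb 21 2030, Tue Mar 12 2030, Sun Mar 31 2030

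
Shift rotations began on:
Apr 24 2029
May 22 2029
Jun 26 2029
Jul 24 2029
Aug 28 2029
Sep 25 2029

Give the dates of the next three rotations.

Oct 23 2029, Nov 27 2029, Dec 25 2029

All dates are Tuesdays, 28, 35, 28, 35, 28 days apart.
Specifically, the 4th Tuesday of each month.
October 2029 — 4th Tuesday is Oct 23 2029.
4th Tuesday of November 2029: Nov 27 2029.
December 2029 — 4th Tuesday is Dec 25 2029.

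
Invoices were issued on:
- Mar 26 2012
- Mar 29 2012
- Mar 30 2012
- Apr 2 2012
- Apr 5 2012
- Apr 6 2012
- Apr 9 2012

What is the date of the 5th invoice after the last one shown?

Apr 20 2012

Every event lands on a Monday or Thursday or Friday (gaps cycle 3, 1, 3, 3, 1, 3).
So the schedule is: every Monday, Thursday and Friday.
Next Thursday: Apr 12 2012.
The following Friday is Apr 13 2012.
The following Monday is Apr 16 2012.
The following Thursday is Apr 19 2012.
The following Friday is Apr 20 2012.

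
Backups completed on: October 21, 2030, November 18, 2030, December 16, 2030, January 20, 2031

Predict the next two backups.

These are Mondays at 28- or 35-day spacing (28, 28, 35).
The pattern: 3rd Monday of the month.
February 2031 — 3rd Monday is February 17, 2031.
March 2031 — 3rd Monday is March 17, 2031.

February 17, 2031; March 17, 2031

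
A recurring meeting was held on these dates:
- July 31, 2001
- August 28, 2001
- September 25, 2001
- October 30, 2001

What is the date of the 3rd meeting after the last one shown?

January 29, 2002

These are Tuesdays with 28, 28, 35-day gaps.
Each is the final Tuesday of its month — July 31, 2001 is past the 28th, so '4th Tuesday' doesn't fit.
November 2001 ends with Tuesday November 27, 2001.
December 2001 ends with Tuesday December 25, 2001.
January 2002 ends with Tuesday January 29, 2002.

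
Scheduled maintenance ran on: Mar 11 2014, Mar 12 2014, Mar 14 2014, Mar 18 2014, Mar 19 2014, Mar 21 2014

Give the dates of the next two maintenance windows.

Every event lands on a Tuesday or Wednesday or Friday (gaps cycle 1, 2, 4, 1, 2).
So the schedule is: every Tuesday, Wednesday and Friday.
The following Tuesday is Mar 25 2014.
The following Wednesday is Mar 26 2014.

Mar 25 2014, Mar 26 2014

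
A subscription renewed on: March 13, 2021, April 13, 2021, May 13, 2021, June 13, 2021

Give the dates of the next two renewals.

July 13, 2021; August 13, 2021

Each date is the 13th; the gaps (31, 30, 31) track the month lengths.
The rule is the 13th of each month.
July 2021: July 13, 2021.
August 2021: August 13, 2021.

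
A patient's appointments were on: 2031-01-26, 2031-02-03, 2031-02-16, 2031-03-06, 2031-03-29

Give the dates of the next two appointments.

2031-04-26, 2031-05-29

Gaps: 8, 13, 18, 23 days — each gap is 5 larger than the previous one.
Next gap: 28 days. 2031-03-29 + 28 days = 2031-04-26.
Next gap: 33 days. 2031-04-26 + 33 days = 2031-05-29.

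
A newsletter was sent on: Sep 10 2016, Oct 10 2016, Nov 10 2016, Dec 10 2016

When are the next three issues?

The day-of-month is always 10 (30, 31, 30 days between events).
So this recurs on the 10th of each month.
Next: January 2017 → Jan 10 2017.
February 2017: Feb 10 2017.
Next: March 2017 → Mar 10 2017.

Jan 10 2017, Feb 10 2017, Mar 10 2017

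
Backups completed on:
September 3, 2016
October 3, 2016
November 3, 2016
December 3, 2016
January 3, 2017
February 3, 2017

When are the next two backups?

The day-of-month is always 3 (30, 31, 30, 31, 31 days between events).
So this recurs on the 3rd of each month.
March 2017: March 3, 2017.
Next: April 2017 → April 3, 2017.

March 3, 2017; April 3, 2017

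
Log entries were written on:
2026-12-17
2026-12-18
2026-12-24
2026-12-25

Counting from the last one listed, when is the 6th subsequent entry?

2027-01-15

Gaps: 1, 6, 1 days — not constant, but cyclic with period 2.
The events fall on every Thursday and Friday.
Next Thursday: 2026-12-31.
Next Friday: 2027-01-01.
Next Thursday: 2027-01-07.
Next Friday: 2027-01-08.
Next Thursday: 2027-01-14.
The following Friday is 2027-01-15.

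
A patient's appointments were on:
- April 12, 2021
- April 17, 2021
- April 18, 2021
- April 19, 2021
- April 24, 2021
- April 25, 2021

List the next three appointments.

Every event lands on a Monday or Saturday or Sunday (gaps cycle 5, 1, 1, 5, 1).
So the schedule is: every Monday, Saturday and Sunday.
Next Monday: April 26, 2021.
The following Saturday is May 1, 2021.
The following Sunday is May 2, 2021.

April 26, 2021; May 1, 2021; May 2, 2021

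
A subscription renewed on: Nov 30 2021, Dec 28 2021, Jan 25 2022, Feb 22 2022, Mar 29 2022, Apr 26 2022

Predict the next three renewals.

May 31 2022, Jun 28 2022, Jul 26 2022

Every date is a Tuesday; gaps 28, 28, 28, 35, 28 days.
Each is the last Tuesday of its month (at least one falls on the 29th or later, ruling out '4th Tuesday').
Last Tuesday of May 2022: May 31 2022.
June 2022 ends with Tuesday Jun 28 2022.
July 2022 ends with Tuesday Jul 26 2022.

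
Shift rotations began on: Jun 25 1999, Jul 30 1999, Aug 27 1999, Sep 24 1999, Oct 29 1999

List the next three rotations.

Nov 26 1999, Dec 31 1999, Jan 28 2000

All Fridays; the gaps (35, 28, 28, 35) vary with month length.
This is the last Friday of each month.
November 1999 ends with Friday Nov 26 1999.
Last Friday of December 1999: Dec 31 1999.
Last Friday of January 2000: Jan 28 2000.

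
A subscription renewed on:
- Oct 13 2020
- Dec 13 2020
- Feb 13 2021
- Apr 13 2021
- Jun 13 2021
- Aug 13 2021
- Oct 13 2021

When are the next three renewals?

Each date is the 13th; the gaps (61, 62, 59, 61, 61, 61) track the month lengths.
The rule is the 13th of every 2 months.
December 2021: Dec 13 2021.
Next: February 2022 → Feb 13 2022.
Next: April 2022 → Apr 13 2022.

Dec 13 2021, Feb 13 2022, Apr 13 2022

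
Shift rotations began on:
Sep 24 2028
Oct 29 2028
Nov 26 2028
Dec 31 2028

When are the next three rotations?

Jan 28 2029, Feb 25 2029, Mar 25 2029

All Sundays; the gaps (35, 28, 35) vary with month length.
This is the last Sunday of each month.
Last Sunday of January 2029: Jan 28 2029.
February 2029 ends with Sunday Feb 25 2029.
March 2029 ends with Sunday Mar 25 2029.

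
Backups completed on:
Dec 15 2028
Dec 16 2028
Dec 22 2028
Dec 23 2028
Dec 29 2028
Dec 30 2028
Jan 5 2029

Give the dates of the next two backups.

Every event lands on a Friday or Saturday (gaps cycle 1, 6, 1, 6, 1, 6).
So the schedule is: every Friday and Saturday.
Next Saturday: Jan 6 2029.
Next Friday: Jan 12 2029.

Jan 6 2029, Jan 12 2029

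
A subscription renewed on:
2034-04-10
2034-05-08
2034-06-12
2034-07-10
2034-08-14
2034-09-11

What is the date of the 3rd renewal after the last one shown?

All dates are Mondays, 28, 35, 28, 35, 28 days apart.
Specifically, the 2nd Monday of each month.
2nd Monday of October 2034: 2034-10-09.
2nd Monday of November 2034: 2034-11-13.
2nd Monday of December 2034: 2034-12-11.

2034-12-11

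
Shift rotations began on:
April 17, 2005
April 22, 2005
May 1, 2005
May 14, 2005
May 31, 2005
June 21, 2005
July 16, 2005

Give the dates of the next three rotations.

August 14, 2005; September 16, 2005; October 23, 2005

Gaps: 5, 9, 13, 17, 21, 25 days — each gap is 4 larger than the previous one.
Next gap: 29 days. July 16, 2005 + 29 days = August 14, 2005.
Next gap: 33 days. August 14, 2005 + 33 days = September 16, 2005.
Next gap: 37 days. September 16, 2005 + 37 days = October 23, 2005.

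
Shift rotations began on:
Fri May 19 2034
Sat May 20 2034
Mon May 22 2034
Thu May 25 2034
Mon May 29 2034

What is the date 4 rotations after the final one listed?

Intervals are 1, 2, 3, 4 days — an arithmetic progression with common difference 1.
Next gap: 5 days. Mon May 29 2034 + 5 days = Sat Jun 3 2034.
Next gap: 6 days. Sat Jun 3 2034 + 6 days = Fri Jun 9 2034.
Next gap: 7 days. Fri Jun 9 2034 + 7 days = Fri Jun 16 2034.
Next gap: 8 days. Fri Jun 16 2034 + 8 days = Sat Jun 24 2034.

Sat Jun 24 2034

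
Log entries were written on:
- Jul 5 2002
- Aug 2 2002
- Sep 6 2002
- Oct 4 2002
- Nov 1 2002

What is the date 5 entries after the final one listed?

Apr 4 2003

Gaps: 28, 35, 28, 28 days — a mix of 28 and 35. Every date is a Friday.
Each is the 1st Friday of its month.
December 2002 — 1st Friday is Dec 6 2002.
January 2003 — 1st Friday is Jan 3 2003.
1st Friday of February 2003: Feb 7 2003.
March 2003 — 1st Friday is Mar 7 2003.
1st Friday of April 2003: Apr 4 2003.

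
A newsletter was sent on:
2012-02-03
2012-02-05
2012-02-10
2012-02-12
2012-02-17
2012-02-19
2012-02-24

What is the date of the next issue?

Every event lands on a Friday or Sunday (gaps cycle 2, 5, 2, 5, 2, 5).
So the schedule is: every Friday and Sunday.
The following Sunday is 2012-02-26.

2012-02-26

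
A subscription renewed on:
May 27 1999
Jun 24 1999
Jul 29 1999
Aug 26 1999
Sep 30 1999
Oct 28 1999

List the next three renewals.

Nov 25 1999, Dec 30 1999, Jan 27 2000

Every date is a Thursday; gaps 28, 35, 28, 35, 28 days.
Each is the last Thursday of its month (at least one falls on the 29th or later, ruling out '4th Thursday').
Last Thursday of November 1999: Nov 25 1999.
Last Thursday of December 1999: Dec 30 1999.
January 2000 ends with Thursday Jan 27 2000.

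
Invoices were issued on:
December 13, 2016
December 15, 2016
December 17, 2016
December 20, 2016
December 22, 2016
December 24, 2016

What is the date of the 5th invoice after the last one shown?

Gaps: 2, 2, 3, 2, 2 days — not constant, but cyclic with period 3.
The events fall on every Tuesday, Thursday and Saturday.
The following Tuesday is December 27, 2016.
Next Thursday: December 29, 2016.
The following Saturday is December 31, 2016.
Next Tuesday: January 3, 2017.
Next Thursday: January 5, 2017.

January 5, 2017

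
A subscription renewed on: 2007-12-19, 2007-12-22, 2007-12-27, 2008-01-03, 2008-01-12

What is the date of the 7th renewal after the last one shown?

The spacing grows by 2 each time: 3, 5, 7, 9 days.
Next gap: 11 days. 2008-01-12 + 11 days = 2008-01-23.
Next gap: 13 days. 2008-01-23 + 13 days = 2008-02-05.
Next gap: 15 days. 2008-02-05 + 15 days = 2008-02-20.
Next gap: 17 days. 2008-02-20 + 17 days = 2008-03-08.
Next gap: 19 days. 2008-03-08 + 19 days = 2008-03-27.
Next gap: 21 days. 2008-03-27 + 21 days = 2008-04-17.
Next gap: 23 days. 2008-04-17 + 23 days = 2008-05-10.

2008-05-10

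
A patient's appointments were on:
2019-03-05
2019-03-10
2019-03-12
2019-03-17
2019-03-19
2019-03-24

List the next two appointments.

Every event lands on a Tuesday or Sunday (gaps cycle 5, 2, 5, 2, 5).
So the schedule is: every Tuesday and Sunday.
Next Tuesday: 2019-03-26.
The following Sunday is 2019-03-31.

2019-03-26, 2019-03-31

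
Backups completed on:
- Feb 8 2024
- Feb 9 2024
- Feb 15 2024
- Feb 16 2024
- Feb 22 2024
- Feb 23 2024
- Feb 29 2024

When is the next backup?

Mar 1 2024

Gaps: 1, 6, 1, 6, 1, 6 days — not constant, but cyclic with period 2.
The events fall on every Thursday and Friday.
Next Friday: Mar 1 2024.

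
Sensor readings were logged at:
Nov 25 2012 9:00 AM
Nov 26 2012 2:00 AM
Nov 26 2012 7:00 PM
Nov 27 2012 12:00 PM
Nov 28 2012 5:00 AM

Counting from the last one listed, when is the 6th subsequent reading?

The interval is a steady 17 hours (17, 17, 17, 17).
Nov 28 2012 5:00 AM + 17 h = Nov 28 2012 10:00 PM.
Nov 28 2012 10:00 PM + 17 h = Nov 29 2012 3:00 PM.
Nov 29 2012 3:00 PM + 17 h = Nov 30 2012 8:00 AM.
Nov 30 2012 8:00 AM + 17 h = Dec 1 2012 1:00 AM.
Dec 1 2012 1:00 AM + 17 h = Dec 1 2012 6:00 PM.
Dec 1 2012 6:00 PM + 17 h = Dec 2 2012 11:00 AM.

Dec 2 2012 11:00 AM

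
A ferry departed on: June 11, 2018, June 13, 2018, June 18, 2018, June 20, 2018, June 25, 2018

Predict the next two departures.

June 27, 2018; July 2, 2018

The gap pattern 2, 5, 2, 5 repeats every 2 events.
These are the Mondays and Wednesdays of each week.
Next Wednesday: June 27, 2018.
Next Monday: July 2, 2018.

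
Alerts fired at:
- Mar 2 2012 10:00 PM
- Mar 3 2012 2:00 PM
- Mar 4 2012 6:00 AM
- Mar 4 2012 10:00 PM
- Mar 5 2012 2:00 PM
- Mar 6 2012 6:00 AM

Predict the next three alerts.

Gaps: 16, 16, 16, 16, 16 hours — each event is 16 hours after the previous one.
Mar 6 2012 6:00 AM + 16 h = Mar 6 2012 10:00 PM.
Mar 6 2012 10:00 PM + 16 h = Mar 7 2012 2:00 PM.
Mar 7 2012 2:00 PM + 16 h = Mar 8 2012 6:00 AM.

Mar 6 2012 10:00 PM, Mar 7 2012 2:00 PM, Mar 8 2012 6:00 AM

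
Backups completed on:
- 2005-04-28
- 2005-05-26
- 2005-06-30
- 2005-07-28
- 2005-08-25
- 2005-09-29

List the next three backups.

All Thursdays; the gaps (28, 35, 28, 28, 35) vary with month length.
This is the last Thursday of each month.
Last Thursday of October 2005: 2005-10-27.
November 2005 ends with Thursday 2005-11-24.
December 2005 ends with Thursday 2005-12-29.

2005-10-27, 2005-11-24, 2005-12-29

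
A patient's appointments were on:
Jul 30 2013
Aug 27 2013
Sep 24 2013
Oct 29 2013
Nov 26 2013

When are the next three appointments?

Dec 31 2013, Jan 28 2014, Feb 25 2014

These are Tuesdays with 28, 28, 35, 28-day gaps.
Each is the final Tuesday of its month — Jul 30 2013 is past the 28th, so '4th Tuesday' doesn't fit.
December 2013 ends with Tuesday Dec 31 2013.
January 2014 ends with Tuesday Jan 28 2014.
Last Tuesday of February 2014: Feb 25 2014.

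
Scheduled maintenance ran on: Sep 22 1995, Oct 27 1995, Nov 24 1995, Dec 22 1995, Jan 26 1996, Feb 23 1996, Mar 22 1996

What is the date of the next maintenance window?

These are Fridays at 28- or 35-day spacing (35, 28, 28, 35, 28, 28).
The pattern: 4th Friday of the month.
4th Friday of April 1996: Apr 26 1996.

Apr 26 1996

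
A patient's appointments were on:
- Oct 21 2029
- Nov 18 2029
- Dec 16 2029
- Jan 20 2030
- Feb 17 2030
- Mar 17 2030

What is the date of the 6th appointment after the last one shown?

Gaps: 28, 28, 35, 28, 28 days — a mix of 28 and 35. Every date is a Sunday.
Each is the 3rd Sunday of its month.
3rd Sunday of April 2030: Apr 21 2030.
May 2030 — 3rd Sunday is May 19 2030.
June 2030 — 3rd Sunday is Jun 16 2030.
3rd Sunday of July 2030: Jul 21 2030.
3rd Sunday of August 2030: Aug 18 2030.
September 2030 — 3rd Sunday is Sep 15 2030.

Sep 15 2030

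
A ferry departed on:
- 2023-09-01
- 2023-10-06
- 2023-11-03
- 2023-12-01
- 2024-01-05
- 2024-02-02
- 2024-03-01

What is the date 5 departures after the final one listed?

All dates are Fridays, 35, 28, 28, 35, 28, 28 days apart.
Specifically, the 1st Friday of each month.
1st Friday of April 2024: 2024-04-05.
May 2024 — 1st Friday is 2024-05-03.
1st Friday of June 2024: 2024-06-07.
July 2024 — 1st Friday is 2024-07-05.
August 2024 — 1st Friday is 2024-08-02.

2024-08-02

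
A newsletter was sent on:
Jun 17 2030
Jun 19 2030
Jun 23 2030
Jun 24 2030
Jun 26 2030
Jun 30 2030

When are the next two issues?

Jul 1 2030, Jul 3 2030

Every event lands on a Monday or Wednesday or Sunday (gaps cycle 2, 4, 1, 2, 4).
So the schedule is: every Monday, Wednesday and Sunday.
The following Monday is Jul 1 2030.
The following Wednesday is Jul 3 2030.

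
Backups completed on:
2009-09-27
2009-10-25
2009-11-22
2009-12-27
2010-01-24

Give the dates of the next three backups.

2010-02-28, 2010-03-28, 2010-04-25

All dates are Sundays, 28, 28, 35, 28 days apart.
Specifically, the 4th Sunday of each month.
February 2010 — 4th Sunday is 2010-02-28.
March 2010 — 4th Sunday is 2010-03-28.
4th Sunday of April 2010: 2010-04-25.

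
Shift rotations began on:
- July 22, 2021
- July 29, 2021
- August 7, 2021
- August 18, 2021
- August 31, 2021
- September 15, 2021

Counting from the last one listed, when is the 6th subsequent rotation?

January 25, 2022

Gaps: 7, 9, 11, 13, 15 days — each gap is 2 larger than the previous one.
Next gap: 17 days. September 15, 2021 + 17 days = October 2, 2021.
Next gap: 19 days. October 2, 2021 + 19 days = October 21, 2021.
Next gap: 21 days. October 21, 2021 + 21 days = November 11, 2021.
Next gap: 23 days. November 11, 2021 + 23 days = December 4, 2021.
Next gap: 25 days. December 4, 2021 + 25 days = December 29, 2021.
Next gap: 27 days. December 29, 2021 + 27 days = January 25, 2022.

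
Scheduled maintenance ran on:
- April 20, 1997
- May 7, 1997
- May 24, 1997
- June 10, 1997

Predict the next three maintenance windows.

June 27, 1997; July 14, 1997; July 31, 1997

Every event comes 17 days after the last (17, 17, 17).
June 10, 1997 + 17 days = June 27, 1997.
June 27, 1997 + 17 days = July 14, 1997.
July 14, 1997 + 17 days = July 31, 1997.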